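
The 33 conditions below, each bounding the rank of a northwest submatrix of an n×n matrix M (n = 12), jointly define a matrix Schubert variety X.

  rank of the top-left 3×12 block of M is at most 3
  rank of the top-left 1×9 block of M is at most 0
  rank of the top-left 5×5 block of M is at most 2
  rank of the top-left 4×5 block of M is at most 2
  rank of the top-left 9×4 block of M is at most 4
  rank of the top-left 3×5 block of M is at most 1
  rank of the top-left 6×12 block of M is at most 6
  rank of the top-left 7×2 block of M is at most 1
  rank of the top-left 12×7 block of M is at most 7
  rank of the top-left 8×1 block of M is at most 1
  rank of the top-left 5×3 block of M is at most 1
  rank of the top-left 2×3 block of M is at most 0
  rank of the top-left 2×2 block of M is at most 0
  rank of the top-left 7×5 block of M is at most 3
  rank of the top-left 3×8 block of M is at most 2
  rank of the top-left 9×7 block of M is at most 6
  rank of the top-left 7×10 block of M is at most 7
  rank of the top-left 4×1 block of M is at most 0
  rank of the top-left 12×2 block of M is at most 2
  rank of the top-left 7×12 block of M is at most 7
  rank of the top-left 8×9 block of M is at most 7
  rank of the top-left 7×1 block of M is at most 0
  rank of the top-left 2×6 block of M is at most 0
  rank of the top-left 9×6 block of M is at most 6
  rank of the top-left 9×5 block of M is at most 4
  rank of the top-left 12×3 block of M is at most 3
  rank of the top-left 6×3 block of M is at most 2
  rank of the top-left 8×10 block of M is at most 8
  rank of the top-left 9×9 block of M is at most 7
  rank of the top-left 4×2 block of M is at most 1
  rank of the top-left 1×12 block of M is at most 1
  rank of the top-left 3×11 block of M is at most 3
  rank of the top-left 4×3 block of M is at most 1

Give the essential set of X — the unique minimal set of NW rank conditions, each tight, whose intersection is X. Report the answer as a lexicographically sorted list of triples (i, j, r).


Rank table r_w(12×12) implied by the 33 constraints:

  R[1]: 0 0 0 0 0 0 0 0 0 1 1 1
  R[2]: 0 0 0 0 0 0 1 1 1 2 2 2
  R[3]: 0 1 1 1 1 1 2 2 2 3 3 3
  R[4]: 0 1 1 2 2 2 3 3 3 4 4 4
  R[5]: 0 1 1 2 2 3 4 4 4 5 5 5
  R[6]: 0 1 2 3 3 4 5 5 5 6 6 6
  R[7]: 0 1 2 3 3 4 5 6 6 7 7 7
  R[8]: 1 2 3 4 4 5 6 7 7 8 8 8
  R[9]: 1 2 3 4 4 5 6 7 7 8 9 9
  R[10]: 1 2 3 4 5 6 7 8 8 9 10 10
  R[11]: 1 2 3 4 5 6 7 8 9 10 11 11
  R[12]: 1 2 3 4 5 6 7 8 9 10 11 12

hence w(1..12) = (10, 7, 2, 4, 6, 3, 8, 1, 11, 5, 9, 12).

D(w) has 26 cells with 8 SE-corners; essential set:

[(1, 9, 0), (2, 6, 0), (5, 3, 1), (5, 5, 2), (7, 1, 0), (7, 5, 3), (9, 5, 4), (9, 9, 7)]


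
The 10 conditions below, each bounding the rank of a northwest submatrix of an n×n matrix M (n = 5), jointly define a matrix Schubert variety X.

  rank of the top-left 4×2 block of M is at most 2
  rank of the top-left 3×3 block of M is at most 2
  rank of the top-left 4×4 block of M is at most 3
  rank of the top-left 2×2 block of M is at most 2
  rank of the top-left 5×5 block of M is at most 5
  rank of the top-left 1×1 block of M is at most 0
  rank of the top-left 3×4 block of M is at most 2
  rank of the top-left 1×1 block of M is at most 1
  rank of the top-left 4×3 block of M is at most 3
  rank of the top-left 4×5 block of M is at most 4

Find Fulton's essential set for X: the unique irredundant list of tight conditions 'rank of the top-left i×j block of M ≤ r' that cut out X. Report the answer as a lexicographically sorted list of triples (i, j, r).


Propagating the 10 rank bounds to every northwest block:

  0  1  1  1  1
  1  2  2  2  2
  1  2  2  2  3
  1  2  3  3  4
  1  2  3  4  5

so w = (2, 1, 5, 3, 4).

Rothe diagram D(w) (3 cells), 2 SE-corners (essential conditions):

[(1, 1, 0), (3, 4, 2)]


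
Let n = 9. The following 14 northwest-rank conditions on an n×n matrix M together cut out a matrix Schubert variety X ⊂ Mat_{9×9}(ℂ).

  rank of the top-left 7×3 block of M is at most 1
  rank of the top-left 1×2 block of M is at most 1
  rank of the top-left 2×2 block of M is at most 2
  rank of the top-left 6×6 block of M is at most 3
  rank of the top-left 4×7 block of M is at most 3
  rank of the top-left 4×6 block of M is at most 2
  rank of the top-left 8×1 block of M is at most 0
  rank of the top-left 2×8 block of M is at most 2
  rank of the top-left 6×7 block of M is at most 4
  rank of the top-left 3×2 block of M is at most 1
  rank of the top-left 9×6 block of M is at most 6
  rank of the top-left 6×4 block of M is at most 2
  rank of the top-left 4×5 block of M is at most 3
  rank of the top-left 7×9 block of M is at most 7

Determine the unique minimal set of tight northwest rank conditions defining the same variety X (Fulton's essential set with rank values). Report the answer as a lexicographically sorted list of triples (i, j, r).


Computing R[i][j] = min implied NW-rank bound (n=9, 14 conditions):

  row 1: 0 1 1 1 1 1 1 1 1
  row 2: 0 1 1 2 2 2 2 2 2
  row 3: 0 1 1 2 2 2 3 3 3
  row 4: 0 1 1 2 2 2 3 4 4
  row 5: 0 1 1 2 3 3 4 5 5
  row 6: 0 1 1 2 3 3 4 5 6
  row 7: 0 1 1 2 3 4 5 6 7
  row 8: 0 1 2 3 4 5 6 7 8
  row 9: 1 2 3 4 5 6 7 8 9

second differences of R give the permutation w = (2, 4, 7, 8, 5, 9, 6, 3, 1).

Fulton essential set (4 of the 19 Rothe cells):

[(4, 6, 2), (6, 6, 3), (7, 3, 1), (8, 1, 0)]


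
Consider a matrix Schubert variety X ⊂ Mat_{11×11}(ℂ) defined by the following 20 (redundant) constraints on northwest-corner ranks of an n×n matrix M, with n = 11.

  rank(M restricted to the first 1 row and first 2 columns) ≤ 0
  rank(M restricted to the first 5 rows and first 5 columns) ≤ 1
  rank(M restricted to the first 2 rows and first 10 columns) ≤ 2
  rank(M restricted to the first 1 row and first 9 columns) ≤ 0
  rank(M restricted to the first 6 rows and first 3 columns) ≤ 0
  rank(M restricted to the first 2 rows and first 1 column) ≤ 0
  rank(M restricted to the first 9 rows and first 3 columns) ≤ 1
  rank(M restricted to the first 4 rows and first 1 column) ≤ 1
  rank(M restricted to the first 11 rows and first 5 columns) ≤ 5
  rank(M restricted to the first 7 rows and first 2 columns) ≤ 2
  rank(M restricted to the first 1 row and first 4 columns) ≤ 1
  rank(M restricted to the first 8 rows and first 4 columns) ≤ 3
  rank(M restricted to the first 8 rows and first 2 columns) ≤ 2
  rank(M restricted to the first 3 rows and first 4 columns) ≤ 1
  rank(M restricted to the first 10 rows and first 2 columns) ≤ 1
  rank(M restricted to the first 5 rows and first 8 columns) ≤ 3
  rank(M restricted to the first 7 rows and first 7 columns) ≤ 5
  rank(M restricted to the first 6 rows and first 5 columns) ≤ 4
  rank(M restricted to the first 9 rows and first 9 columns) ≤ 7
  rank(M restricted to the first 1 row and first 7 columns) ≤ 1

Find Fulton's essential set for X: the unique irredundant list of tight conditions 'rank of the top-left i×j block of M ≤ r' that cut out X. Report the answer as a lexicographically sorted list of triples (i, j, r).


Recovering R(i,j) via the rank-extension bound from the 20 conditions:

  0 | 0 | 0 | 0 | 0 | 0 | 0 | 0 | 0 | 1 | 1
  0 | 0 | 0 | 1 | 1 | 1 | 1 | 1 | 1 | 2 | 2
  0 | 0 | 0 | 1 | 1 | 2 | 2 | 2 | 2 | 3 | 3
  0 | 0 | 0 | 1 | 1 | 2 | 3 | 3 | 3 | 4 | 4
  0 | 0 | 0 | 1 | 1 | 2 | 3 | 3 | 4 | 5 | 5
  0 | 0 | 0 | 1 | 2 | 3 | 4 | 4 | 5 | 6 | 6
  1 | 1 | 1 | 2 | 3 | 4 | 5 | 5 | 6 | 7 | 7
  1 | 1 | 1 | 2 | 3 | 4 | 5 | 6 | 7 | 8 | 8
  1 | 1 | 1 | 2 | 3 | 4 | 5 | 6 | 7 | 8 | 9
  1 | 1 | 2 | 3 | 4 | 5 | 6 | 7 | 8 | 9 | 10
  1 | 2 | 3 | 4 | 5 | 6 | 7 | 8 | 9 | 10 | 11

so w = (10, 4, 6, 7, 9, 5, 1, 8, 11, 3, 2).

D(w) has 33 cells with 6 SE-corners; essential set:

[(1, 9, 0), (5, 5, 1), (5, 8, 3), (6, 3, 0), (9, 3, 1), (10, 2, 1)]


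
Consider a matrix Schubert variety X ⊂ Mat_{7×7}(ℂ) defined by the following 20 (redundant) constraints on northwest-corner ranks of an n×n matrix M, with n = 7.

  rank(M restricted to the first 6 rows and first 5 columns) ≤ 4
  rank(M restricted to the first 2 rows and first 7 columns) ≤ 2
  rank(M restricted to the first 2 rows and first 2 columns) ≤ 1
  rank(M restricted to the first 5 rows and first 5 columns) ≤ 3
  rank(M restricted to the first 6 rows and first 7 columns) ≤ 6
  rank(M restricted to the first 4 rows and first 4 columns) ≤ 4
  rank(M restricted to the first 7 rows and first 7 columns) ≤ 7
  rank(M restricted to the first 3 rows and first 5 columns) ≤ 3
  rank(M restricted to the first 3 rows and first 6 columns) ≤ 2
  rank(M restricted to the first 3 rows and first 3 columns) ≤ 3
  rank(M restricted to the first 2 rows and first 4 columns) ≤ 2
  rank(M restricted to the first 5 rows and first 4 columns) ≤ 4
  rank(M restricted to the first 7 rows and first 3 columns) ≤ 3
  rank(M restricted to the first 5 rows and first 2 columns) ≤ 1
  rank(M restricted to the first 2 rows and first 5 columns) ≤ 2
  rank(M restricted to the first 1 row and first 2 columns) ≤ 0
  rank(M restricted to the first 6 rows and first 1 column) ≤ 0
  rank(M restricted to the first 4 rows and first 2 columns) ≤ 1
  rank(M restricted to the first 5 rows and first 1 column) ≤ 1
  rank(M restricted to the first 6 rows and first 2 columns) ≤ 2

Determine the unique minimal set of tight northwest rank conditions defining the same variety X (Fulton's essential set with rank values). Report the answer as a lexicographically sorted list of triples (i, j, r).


Reconstructing r_w from the 20 given conditions:

  i=1: 0 0 1 1 1 1 1
  i=2: 0 1 2 2 2 2 2
  i=3: 0 1 2 2 2 2 3
  i=4: 0 1 2 3 3 3 4
  i=5: 0 1 2 3 3 4 5
  i=6: 0 1 2 3 4 5 6
  i=7: 1 2 3 4 5 6 7

giving w = (3, 2, 7, 4, 6, 5, 1) via Δ²R.

ℓ(w)=11; the 4 essential cells (i,j,r):

[(1, 2, 0), (3, 6, 2), (5, 5, 3), (6, 1, 0)]


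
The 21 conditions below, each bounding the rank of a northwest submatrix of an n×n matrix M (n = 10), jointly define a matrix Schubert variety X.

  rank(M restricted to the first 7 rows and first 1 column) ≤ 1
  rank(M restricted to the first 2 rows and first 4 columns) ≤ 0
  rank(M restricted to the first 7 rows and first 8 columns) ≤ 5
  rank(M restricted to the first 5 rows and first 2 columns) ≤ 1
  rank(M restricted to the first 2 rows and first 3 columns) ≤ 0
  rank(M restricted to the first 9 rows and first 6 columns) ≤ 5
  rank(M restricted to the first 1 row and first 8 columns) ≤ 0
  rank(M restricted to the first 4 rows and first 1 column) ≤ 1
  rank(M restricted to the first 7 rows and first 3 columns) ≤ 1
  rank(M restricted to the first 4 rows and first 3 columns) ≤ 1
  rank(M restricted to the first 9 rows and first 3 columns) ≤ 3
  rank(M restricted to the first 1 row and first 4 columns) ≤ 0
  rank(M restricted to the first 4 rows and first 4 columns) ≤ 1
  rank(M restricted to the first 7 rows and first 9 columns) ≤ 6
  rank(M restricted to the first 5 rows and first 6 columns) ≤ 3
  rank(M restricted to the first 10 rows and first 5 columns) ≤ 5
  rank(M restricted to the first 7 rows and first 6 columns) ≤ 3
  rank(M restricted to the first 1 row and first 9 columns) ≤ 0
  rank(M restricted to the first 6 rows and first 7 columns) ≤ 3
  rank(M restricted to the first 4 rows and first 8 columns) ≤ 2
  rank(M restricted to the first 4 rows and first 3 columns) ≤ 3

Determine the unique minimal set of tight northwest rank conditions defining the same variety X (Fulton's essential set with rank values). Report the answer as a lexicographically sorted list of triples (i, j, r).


Propagating the 21 rank bounds to every northwest block:

  row 1: 0  0  0  0  0  0  0  0  0  1
  row 2: 0  0  0  0  1  1  1  1  1  2
  row 3: 1  1  1  1  2  2  2  2  2  3
  row 4: 1  1  1  1  2  2  2  2  3  4
  row 5: 1  1  1  2  3  3  3  3  4  5
  row 6: 1  1  1  2  3  3  3  4  5  6
  row 7: 1  1  1  2  3  3  4  5  6  7
  row 8: 1  2  2  3  4  4  5  6  7  8
  row 9: 1  2  3  4  5  5  6  7  8  9
  row 10: 1  2  3  4  5  6  7  8  9  10

so w = (10, 5, 1, 9, 4, 8, 7, 2, 3, 6).

ℓ(w)=28; the 7 essential cells (i,j,r):

[(1, 9, 0), (2, 4, 0), (4, 4, 1), (4, 8, 2), (6, 7, 3), (7, 3, 1), (7, 6, 3)]


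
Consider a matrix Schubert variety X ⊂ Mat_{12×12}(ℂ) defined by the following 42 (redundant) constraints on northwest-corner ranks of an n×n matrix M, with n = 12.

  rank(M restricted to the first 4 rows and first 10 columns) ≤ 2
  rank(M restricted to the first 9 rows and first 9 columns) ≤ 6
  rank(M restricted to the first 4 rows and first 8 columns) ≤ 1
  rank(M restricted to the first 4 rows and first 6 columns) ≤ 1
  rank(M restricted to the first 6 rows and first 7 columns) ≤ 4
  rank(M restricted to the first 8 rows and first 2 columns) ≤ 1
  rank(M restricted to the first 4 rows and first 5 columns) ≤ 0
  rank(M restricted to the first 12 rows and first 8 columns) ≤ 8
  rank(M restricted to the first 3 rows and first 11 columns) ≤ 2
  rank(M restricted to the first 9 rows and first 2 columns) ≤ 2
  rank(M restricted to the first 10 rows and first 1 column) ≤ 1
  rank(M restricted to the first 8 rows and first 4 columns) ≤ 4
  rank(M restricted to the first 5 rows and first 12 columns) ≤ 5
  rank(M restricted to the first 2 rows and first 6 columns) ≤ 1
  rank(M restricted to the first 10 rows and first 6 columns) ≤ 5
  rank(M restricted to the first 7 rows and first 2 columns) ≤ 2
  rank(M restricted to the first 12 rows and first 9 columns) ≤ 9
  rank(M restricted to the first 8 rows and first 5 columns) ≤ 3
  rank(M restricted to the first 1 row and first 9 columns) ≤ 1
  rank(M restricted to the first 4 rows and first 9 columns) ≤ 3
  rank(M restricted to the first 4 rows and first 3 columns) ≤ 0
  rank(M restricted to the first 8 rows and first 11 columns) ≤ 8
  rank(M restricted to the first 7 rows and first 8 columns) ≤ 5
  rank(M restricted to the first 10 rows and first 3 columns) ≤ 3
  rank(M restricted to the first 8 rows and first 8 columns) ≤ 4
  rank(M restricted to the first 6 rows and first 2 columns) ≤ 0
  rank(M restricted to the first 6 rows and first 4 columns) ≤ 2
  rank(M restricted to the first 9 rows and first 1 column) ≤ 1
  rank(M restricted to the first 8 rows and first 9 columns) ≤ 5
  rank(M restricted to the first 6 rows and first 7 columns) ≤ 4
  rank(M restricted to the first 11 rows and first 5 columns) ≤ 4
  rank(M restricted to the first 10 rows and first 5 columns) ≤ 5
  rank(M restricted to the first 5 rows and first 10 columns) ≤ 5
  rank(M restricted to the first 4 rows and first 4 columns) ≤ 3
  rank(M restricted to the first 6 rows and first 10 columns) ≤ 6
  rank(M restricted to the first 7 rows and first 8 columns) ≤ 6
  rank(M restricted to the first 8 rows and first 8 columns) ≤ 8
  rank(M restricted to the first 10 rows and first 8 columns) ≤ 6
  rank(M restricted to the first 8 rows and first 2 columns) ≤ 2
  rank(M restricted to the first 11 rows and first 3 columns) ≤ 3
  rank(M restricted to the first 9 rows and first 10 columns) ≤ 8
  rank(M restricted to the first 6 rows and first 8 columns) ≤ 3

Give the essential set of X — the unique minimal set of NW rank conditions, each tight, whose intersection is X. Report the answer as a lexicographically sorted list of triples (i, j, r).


Recovering R(i,j) via the rank-extension bound from the 42 conditions:

  i=1: 0 | 0 | 0 | 0 | 0 | 1 | 1 | 1 | 1 | 1 | 1 | 1
  i=2: 0 | 0 | 0 | 0 | 0 | 1 | 1 | 1 | 2 | 2 | 2 | 2
  i=3: 0 | 0 | 0 | 0 | 0 | 1 | 1 | 1 | 2 | 2 | 2 | 3
  i=4: 0 | 0 | 0 | 0 | 0 | 1 | 1 | 1 | 2 | 2 | 3 | 4
  i=5: 0 | 0 | 1 | 1 | 1 | 2 | 2 | 2 | 3 | 3 | 4 | 5
  i=6: 0 | 0 | 1 | 2 | 2 | 3 | 3 | 3 | 4 | 4 | 5 | 6
  i=7: 1 | 1 | 2 | 3 | 3 | 4 | 4 | 4 | 5 | 5 | 6 | 7
  i=8: 1 | 1 | 2 | 3 | 3 | 4 | 4 | 4 | 5 | 6 | 7 | 8
  i=9: 1 | 2 | 3 | 4 | 4 | 5 | 5 | 5 | 6 | 7 | 8 | 9
  i=10: 1 | 2 | 3 | 4 | 4 | 5 | 6 | 6 | 7 | 8 | 9 | 10
  i=11: 1 | 2 | 3 | 4 | 4 | 5 | 6 | 7 | 8 | 9 | 10 | 11
  i=12: 1 | 2 | 3 | 4 | 5 | 6 | 7 | 8 | 9 | 10 | 11 | 12

reading off 1-entries of Δ²R: w = (6, 9, 12, 11, 3, 4, 1, 10, 2, 7, 8, 5).

Rothe diagram D(w) (39 cells), 9 SE-corners (essential conditions):

[(3, 11, 2), (4, 5, 0), (4, 8, 1), (4, 10, 2), (6, 2, 0), (8, 2, 1), (8, 5, 3), (8, 8, 4), (11, 5, 4)]


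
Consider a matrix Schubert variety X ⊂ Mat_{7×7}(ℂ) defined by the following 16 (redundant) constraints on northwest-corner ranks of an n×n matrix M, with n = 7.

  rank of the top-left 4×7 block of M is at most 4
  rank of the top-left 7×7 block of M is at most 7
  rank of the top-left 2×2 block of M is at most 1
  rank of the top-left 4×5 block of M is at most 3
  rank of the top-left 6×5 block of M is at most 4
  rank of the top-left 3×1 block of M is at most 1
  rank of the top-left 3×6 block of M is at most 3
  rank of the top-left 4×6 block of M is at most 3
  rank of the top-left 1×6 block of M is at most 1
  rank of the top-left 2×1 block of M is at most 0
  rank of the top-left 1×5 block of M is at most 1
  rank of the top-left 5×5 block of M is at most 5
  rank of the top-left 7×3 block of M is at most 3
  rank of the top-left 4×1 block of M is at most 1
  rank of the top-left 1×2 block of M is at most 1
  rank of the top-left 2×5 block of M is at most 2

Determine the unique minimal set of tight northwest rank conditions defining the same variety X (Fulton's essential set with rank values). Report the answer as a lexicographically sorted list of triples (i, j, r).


Computing R[i][j] = min implied NW-rank bound (n=7, 16 conditions):

  R[1]: 0 1 1 1 1 1 1
  R[2]: 0 1 2 2 2 2 2
  R[3]: 1 2 3 3 3 3 3
  R[4]: 1 2 3 3 3 3 4
  R[5]: 1 2 3 4 4 4 5
  R[6]: 1 2 3 4 4 5 6
  R[7]: 1 2 3 4 5 6 7

giving w = (2, 3, 1, 7, 4, 6, 5) via Δ²R.

|D(w)|=6, |Ess(w)|=3:

[(2, 1, 0), (4, 6, 3), (6, 5, 4)]


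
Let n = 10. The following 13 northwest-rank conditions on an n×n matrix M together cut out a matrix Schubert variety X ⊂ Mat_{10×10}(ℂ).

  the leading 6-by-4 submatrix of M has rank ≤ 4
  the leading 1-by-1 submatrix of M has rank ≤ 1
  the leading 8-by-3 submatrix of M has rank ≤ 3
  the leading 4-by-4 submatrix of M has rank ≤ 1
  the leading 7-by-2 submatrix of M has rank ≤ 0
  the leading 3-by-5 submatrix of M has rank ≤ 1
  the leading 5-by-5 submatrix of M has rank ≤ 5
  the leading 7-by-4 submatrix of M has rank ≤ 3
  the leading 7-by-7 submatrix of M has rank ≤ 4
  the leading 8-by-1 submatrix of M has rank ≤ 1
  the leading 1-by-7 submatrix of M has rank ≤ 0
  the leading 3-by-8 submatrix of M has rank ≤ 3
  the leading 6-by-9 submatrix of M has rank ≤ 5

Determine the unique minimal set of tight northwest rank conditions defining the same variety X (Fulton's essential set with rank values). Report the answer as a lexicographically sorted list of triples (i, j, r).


Reconstructing r_w from the 13 given conditions:

  0, 0, 0, 0, 0, 0, 0, 1, 1, 1
  0, 0, 1, 1, 1, 1, 1, 2, 2, 2
  0, 0, 1, 1, 1, 2, 2, 3, 3, 3
  0, 0, 1, 1, 2, 3, 3, 4, 4, 4
  0, 0, 1, 2, 3, 4, 4, 5, 5, 5
  0, 0, 1, 2, 3, 4, 4, 5, 5, 6
  0, 0, 1, 2, 3, 4, 4, 5, 6, 7
  1, 1, 2, 3, 4, 5, 5, 6, 7, 8
  1, 2, 3, 4, 5, 6, 6, 7, 8, 9
  1, 2, 3, 4, 5, 6, 7, 8, 9, 10

reading off 1-entries of Δ²R: w = (8, 3, 6, 5, 4, 10, 9, 1, 2, 7).

Rothe diagram D(w) (25 cells), 6 SE-corners (essential conditions):

[(1, 7, 0), (3, 5, 1), (4, 4, 1), (6, 9, 5), (7, 2, 0), (7, 7, 4)]


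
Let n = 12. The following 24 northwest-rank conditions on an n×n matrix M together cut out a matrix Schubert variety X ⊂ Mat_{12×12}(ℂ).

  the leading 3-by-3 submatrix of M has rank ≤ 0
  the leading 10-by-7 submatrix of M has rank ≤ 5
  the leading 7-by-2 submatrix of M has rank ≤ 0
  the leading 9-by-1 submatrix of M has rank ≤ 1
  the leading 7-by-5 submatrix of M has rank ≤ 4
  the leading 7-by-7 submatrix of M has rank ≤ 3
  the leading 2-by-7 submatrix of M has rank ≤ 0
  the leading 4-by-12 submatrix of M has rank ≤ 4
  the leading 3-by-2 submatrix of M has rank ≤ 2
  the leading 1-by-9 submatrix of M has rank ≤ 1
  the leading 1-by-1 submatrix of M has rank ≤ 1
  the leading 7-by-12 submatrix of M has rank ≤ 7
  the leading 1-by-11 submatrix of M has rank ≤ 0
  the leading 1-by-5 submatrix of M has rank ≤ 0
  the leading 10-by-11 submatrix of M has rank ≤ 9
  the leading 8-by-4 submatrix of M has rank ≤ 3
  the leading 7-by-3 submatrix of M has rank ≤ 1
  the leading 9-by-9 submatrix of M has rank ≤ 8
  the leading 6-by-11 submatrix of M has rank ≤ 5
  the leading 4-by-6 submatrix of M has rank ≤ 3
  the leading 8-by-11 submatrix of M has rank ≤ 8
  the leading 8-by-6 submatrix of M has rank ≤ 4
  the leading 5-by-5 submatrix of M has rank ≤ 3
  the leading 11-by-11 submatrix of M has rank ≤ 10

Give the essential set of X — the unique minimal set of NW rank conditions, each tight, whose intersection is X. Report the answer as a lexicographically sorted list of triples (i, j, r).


Computing R[i][j] = min implied NW-rank bound (n=12, 24 conditions):

  i=1: 0 0 0 0 0 0 0 0 0 0 0 1
  i=2: 0 0 0 0 0 0 0 1 1 1 1 2
  i=3: 0 0 0 1 1 1 1 2 2 2 2 3
  i=4: 0 0 1 2 2 2 2 3 3 3 3 4
  i=5: 0 0 1 2 3 3 3 4 4 4 4 5
  i=6: 0 0 1 2 3 3 3 4 5 5 5 6
  i=7: 0 0 1 2 3 3 3 4 5 6 6 7
  i=8: 1 1 2 3 4 4 4 5 6 7 7 8
  i=9: 1 2 3 4 5 5 5 6 7 8 8 9
  i=10: 1 2 3 4 5 5 5 6 7 8 9 10
  i=11: 1 2 3 4 5 6 6 7 8 9 10 11
  i=12: 1 2 3 4 5 6 7 8 9 10 11 12

reading off 1-entries of Δ²R: w = (12, 8, 4, 3, 5, 9, 10, 1, 2, 11, 6, 7).

Fulton essential set (6 of the 35 Rothe cells):

[(1, 11, 0), (2, 7, 0), (3, 3, 0), (7, 2, 0), (7, 7, 3), (10, 7, 5)]


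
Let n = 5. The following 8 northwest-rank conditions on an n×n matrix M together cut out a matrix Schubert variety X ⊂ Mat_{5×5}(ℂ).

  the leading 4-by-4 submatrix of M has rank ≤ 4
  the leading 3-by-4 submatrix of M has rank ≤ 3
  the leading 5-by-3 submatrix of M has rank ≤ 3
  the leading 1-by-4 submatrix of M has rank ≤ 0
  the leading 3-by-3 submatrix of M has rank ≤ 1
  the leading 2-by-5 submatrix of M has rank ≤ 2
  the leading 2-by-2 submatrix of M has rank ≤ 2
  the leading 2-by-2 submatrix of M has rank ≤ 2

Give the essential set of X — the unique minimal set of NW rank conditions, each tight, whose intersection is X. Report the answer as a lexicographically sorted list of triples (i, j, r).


Reconstructing r_w from the 8 given conditions:

  i=1: 0  0  0  0  1
  i=2: 1  1  1  1  2
  i=3: 1  1  1  2  3
  i=4: 1  2  2  3  4
  i=5: 1  2  3  4  5

giving w = (5, 1, 4, 2, 3) via Δ²R.

ℓ(w)=6; the 2 essential cells (i,j,r):

[(1, 4, 0), (3, 3, 1)]


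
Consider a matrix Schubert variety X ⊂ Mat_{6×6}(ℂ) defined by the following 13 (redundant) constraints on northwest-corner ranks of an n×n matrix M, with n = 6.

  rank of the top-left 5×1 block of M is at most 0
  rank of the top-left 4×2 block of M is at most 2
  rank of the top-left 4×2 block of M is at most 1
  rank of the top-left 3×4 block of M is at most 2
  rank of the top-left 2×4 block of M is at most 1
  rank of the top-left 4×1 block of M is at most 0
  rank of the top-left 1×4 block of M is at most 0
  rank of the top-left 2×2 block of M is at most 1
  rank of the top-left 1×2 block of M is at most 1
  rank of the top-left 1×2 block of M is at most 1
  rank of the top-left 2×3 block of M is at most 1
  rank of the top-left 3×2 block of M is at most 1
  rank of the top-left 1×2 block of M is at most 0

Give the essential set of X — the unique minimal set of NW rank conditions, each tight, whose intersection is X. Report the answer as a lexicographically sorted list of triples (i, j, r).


Rank table r_w(6×6) implied by the 13 constraints:

  row 1: 0, 0, 0, 0, 1, 1
  row 2: 0, 1, 1, 1, 2, 2
  row 3: 0, 1, 2, 2, 3, 3
  row 4: 0, 1, 2, 3, 4, 4
  row 5: 0, 1, 2, 3, 4, 5
  row 6: 1, 2, 3, 4, 5, 6

second differences of R give the permutation w = (5, 2, 3, 4, 6, 1).

|D(w)|=8, |Ess(w)|=2:

[(1, 4, 0), (5, 1, 0)]


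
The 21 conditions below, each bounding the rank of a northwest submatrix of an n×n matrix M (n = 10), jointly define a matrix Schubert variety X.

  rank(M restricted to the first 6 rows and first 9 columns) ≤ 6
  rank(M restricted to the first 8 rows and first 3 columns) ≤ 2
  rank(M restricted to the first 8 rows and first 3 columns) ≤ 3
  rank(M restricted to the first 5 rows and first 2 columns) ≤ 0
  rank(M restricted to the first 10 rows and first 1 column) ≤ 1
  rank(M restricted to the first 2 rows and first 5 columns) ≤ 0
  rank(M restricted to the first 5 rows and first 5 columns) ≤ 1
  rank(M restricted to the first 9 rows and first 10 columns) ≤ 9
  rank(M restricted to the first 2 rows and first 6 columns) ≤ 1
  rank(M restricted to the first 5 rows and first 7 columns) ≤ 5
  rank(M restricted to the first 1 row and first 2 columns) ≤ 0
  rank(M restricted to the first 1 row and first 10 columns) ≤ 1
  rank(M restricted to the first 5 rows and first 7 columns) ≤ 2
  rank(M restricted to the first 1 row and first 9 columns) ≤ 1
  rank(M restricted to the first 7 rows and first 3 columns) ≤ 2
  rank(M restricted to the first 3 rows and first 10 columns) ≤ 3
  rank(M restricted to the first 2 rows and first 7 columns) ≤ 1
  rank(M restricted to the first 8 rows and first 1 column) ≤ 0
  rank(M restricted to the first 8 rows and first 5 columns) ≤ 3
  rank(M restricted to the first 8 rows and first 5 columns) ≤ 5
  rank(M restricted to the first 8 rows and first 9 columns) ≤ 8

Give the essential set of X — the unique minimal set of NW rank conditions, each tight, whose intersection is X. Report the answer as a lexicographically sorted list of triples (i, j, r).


Computing R[i][j] = min implied NW-rank bound (n=10, 21 conditions):

  0, 0, 0, 0, 0, 1, 1, 1, 1, 1
  0, 0, 0, 0, 0, 1, 1, 2, 2, 2
  0, 0, 1, 1, 1, 2, 2, 3, 3, 3
  0, 0, 1, 1, 1, 2, 2, 3, 4, 4
  0, 0, 1, 1, 1, 2, 2, 3, 4, 5
  0, 1, 2, 2, 2, 3, 3, 4, 5, 6
  0, 1, 2, 3, 3, 4, 4, 5, 6, 7
  0, 1, 2, 3, 3, 4, 5, 6, 7, 8
  1, 2, 3, 4, 4, 5, 6, 7, 8, 9
  1, 2, 3, 4, 5, 6, 7, 8, 9, 10

giving w = (6, 8, 3, 9, 10, 2, 4, 7, 1, 5) via Δ²R.

Fulton essential set (7 of the 27 Rothe cells):

[(2, 5, 0), (2, 7, 1), (5, 2, 0), (5, 5, 1), (5, 7, 2), (8, 1, 0), (8, 5, 3)]


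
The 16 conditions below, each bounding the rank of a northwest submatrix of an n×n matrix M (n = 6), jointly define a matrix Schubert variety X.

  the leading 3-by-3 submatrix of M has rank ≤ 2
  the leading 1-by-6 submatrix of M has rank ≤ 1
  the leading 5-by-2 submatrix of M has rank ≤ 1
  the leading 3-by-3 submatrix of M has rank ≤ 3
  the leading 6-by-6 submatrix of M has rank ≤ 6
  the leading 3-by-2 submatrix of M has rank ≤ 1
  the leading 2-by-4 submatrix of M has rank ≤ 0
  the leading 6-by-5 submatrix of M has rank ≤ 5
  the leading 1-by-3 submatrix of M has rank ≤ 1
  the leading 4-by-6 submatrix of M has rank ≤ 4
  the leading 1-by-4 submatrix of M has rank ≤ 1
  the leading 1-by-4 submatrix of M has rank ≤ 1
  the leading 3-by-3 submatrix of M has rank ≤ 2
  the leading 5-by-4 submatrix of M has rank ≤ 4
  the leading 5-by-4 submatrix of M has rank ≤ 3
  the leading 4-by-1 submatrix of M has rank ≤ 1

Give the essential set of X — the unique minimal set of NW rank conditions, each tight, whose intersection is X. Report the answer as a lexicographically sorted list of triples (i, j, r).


Recovering R(i,j) via the rank-extension bound from the 16 conditions:

  0  0  0  0  1  1
  0  0  0  0  1  2
  1  1  1  1  2  3
  1  1  2  2  3  4
  1  1  2  3  4  5
  1  2  3  4  5  6

giving w = (5, 6, 1, 3, 4, 2) via Δ²R.

Fulton essential set (2 of the 10 Rothe cells):

[(2, 4, 0), (5, 2, 1)]


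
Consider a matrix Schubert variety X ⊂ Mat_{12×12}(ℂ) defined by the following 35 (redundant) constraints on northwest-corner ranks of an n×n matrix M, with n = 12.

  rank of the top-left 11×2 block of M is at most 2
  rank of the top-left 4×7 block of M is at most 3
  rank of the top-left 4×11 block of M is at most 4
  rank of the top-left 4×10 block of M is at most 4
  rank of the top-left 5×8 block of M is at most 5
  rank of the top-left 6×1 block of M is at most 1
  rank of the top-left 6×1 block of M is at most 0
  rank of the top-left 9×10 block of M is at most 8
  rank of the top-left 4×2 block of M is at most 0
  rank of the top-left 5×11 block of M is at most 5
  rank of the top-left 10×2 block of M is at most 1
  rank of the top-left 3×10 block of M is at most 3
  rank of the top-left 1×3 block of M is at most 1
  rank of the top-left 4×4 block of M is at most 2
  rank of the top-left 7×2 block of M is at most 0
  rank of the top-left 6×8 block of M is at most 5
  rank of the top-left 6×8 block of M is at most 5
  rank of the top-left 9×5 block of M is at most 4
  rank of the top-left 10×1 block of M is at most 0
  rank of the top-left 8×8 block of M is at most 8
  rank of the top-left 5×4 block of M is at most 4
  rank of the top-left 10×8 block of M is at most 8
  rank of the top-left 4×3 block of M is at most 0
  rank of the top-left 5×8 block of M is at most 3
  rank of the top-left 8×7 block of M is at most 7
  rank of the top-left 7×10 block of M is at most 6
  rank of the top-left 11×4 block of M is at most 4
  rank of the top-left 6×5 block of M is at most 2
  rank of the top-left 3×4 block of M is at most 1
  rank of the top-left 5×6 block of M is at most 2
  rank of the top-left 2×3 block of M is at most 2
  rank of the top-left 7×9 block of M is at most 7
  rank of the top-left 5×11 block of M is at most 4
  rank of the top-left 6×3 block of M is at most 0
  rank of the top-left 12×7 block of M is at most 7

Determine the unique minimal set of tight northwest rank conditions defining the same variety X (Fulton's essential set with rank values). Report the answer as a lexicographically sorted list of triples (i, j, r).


Propagating the 35 rank bounds to every northwest block:

  row 1: 0 0 0 1 1 1 1 1 1 1 1 1
  row 2: 0 0 0 1 2 2 2 2 2 2 2 2
  row 3: 0 0 0 1 2 2 3 3 3 3 3 3
  row 4: 0 0 0 1 2 2 3 3 4 4 4 4
  row 5: 0 0 0 1 2 2 3 3 4 4 4 5
  row 6: 0 0 0 1 2 3 4 4 5 5 5 6
  row 7: 0 0 1 2 3 4 5 5 6 6 6 7
  row 8: 0 1 2 3 4 5 6 6 7 7 7 8
  row 9: 0 1 2 3 4 5 6 7 8 8 8 9
  row 10: 0 1 2 3 4 5 6 7 8 9 9 10
  row 11: 1 2 3 4 5 6 7 8 9 10 10 11
  row 12: 1 2 3 4 5 6 7 8 9 10 11 12

second differences of R give the permutation w = (4, 5, 7, 9, 12, 6, 3, 2, 8, 10, 1, 11).

ℓ(w)=30; the 6 essential cells (i,j,r):

[(5, 6, 2), (5, 8, 3), (5, 11, 4), (6, 3, 0), (7, 2, 0), (10, 1, 0)]


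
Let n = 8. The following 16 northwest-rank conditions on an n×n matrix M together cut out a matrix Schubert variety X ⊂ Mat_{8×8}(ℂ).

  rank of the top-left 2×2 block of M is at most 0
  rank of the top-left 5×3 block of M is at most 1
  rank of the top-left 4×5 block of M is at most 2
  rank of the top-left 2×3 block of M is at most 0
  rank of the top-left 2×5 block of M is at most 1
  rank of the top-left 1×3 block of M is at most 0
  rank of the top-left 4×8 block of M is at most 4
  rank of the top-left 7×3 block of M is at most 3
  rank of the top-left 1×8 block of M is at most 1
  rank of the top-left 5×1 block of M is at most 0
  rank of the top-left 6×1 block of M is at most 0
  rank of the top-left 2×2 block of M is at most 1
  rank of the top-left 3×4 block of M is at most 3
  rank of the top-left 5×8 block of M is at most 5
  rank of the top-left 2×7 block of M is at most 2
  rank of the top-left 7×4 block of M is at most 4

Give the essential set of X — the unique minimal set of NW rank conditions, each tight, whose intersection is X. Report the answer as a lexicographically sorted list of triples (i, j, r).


The tightest implied rank at each (i,j), from the 16 conditions:

  R[1]: 0  0  0  1  1  1  1  1
  R[2]: 0  0  0  1  1  2  2  2
  R[3]: 0  1  1  2  2  3  3  3
  R[4]: 0  1  1  2  2  3  4  4
  R[5]: 0  1  1  2  3  4  5  5
  R[6]: 0  1  2  3  4  5  6  6
  R[7]: 1  2  3  4  5  6  7  7
  R[8]: 1  2  3  4  5  6  7  8

so w = (4, 6, 2, 7, 5, 3, 1, 8).

5 SE-corners of the 14-cell Rothe diagram give Ess(w):

[(2, 3, 0), (2, 5, 1), (4, 5, 2), (5, 3, 1), (6, 1, 0)]


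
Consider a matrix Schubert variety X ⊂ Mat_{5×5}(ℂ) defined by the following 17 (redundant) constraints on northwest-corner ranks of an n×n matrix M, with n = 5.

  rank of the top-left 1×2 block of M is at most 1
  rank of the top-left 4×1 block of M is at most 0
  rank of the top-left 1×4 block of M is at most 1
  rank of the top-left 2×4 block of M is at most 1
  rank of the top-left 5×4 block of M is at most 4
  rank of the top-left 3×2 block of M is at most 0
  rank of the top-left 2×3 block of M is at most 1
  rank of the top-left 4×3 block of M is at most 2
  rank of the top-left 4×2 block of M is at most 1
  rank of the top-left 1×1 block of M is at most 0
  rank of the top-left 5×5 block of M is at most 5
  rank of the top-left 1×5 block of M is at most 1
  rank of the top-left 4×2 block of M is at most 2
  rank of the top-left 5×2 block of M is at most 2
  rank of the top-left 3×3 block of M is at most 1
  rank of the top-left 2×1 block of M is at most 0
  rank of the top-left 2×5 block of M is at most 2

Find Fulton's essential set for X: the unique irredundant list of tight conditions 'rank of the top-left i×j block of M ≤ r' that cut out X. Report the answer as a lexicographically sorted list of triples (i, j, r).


Recovering R(i,j) via the rank-extension bound from the 17 conditions:

  row 1: 0 | 0 | 1 | 1 | 1
  row 2: 0 | 0 | 1 | 1 | 2
  row 3: 0 | 0 | 1 | 2 | 3
  row 4: 0 | 1 | 2 | 3 | 4
  row 5: 1 | 2 | 3 | 4 | 5

reading off 1-entries of Δ²R: w = (3, 5, 4, 2, 1).

3 SE-corners of the 8-cell Rothe diagram give Ess(w):

[(2, 4, 1), (3, 2, 0), (4, 1, 0)]


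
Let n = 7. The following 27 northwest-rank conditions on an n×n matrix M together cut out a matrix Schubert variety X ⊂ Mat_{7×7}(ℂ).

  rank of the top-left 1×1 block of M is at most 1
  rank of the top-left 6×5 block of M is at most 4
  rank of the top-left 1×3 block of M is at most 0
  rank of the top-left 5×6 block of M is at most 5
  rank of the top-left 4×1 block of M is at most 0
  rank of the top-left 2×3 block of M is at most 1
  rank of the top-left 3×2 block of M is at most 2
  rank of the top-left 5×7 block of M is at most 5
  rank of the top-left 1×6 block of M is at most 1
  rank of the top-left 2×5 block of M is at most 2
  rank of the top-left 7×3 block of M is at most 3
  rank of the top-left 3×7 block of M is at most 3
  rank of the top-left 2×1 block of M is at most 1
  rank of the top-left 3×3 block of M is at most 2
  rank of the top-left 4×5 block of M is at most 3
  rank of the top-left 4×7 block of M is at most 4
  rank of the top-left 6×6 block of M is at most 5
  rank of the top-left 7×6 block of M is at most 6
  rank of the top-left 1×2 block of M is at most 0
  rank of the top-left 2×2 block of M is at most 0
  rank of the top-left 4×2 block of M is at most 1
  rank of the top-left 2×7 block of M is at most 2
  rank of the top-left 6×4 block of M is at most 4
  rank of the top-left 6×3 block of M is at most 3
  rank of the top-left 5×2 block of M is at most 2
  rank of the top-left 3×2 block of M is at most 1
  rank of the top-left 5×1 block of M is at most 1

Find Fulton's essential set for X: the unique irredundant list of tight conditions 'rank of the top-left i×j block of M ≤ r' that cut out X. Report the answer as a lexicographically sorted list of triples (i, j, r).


Recovering R(i,j) via the rank-extension bound from the 27 conditions:

  row 1: 0 0 0 1 1 1 1
  row 2: 0 0 1 2 2 2 2
  row 3: 0 1 2 3 3 3 3
  row 4: 0 1 2 3 3 4 4
  row 5: 1 2 3 4 4 5 5
  row 6: 1 2 3 4 4 5 6
  row 7: 1 2 3 4 5 6 7

reading off 1-entries of Δ²R: w = (4, 3, 2, 6, 1, 7, 5).

Rothe diagram D(w) (9 cells), 5 SE-corners (essential conditions):

[(1, 3, 0), (2, 2, 0), (4, 1, 0), (4, 5, 3), (6, 5, 4)]


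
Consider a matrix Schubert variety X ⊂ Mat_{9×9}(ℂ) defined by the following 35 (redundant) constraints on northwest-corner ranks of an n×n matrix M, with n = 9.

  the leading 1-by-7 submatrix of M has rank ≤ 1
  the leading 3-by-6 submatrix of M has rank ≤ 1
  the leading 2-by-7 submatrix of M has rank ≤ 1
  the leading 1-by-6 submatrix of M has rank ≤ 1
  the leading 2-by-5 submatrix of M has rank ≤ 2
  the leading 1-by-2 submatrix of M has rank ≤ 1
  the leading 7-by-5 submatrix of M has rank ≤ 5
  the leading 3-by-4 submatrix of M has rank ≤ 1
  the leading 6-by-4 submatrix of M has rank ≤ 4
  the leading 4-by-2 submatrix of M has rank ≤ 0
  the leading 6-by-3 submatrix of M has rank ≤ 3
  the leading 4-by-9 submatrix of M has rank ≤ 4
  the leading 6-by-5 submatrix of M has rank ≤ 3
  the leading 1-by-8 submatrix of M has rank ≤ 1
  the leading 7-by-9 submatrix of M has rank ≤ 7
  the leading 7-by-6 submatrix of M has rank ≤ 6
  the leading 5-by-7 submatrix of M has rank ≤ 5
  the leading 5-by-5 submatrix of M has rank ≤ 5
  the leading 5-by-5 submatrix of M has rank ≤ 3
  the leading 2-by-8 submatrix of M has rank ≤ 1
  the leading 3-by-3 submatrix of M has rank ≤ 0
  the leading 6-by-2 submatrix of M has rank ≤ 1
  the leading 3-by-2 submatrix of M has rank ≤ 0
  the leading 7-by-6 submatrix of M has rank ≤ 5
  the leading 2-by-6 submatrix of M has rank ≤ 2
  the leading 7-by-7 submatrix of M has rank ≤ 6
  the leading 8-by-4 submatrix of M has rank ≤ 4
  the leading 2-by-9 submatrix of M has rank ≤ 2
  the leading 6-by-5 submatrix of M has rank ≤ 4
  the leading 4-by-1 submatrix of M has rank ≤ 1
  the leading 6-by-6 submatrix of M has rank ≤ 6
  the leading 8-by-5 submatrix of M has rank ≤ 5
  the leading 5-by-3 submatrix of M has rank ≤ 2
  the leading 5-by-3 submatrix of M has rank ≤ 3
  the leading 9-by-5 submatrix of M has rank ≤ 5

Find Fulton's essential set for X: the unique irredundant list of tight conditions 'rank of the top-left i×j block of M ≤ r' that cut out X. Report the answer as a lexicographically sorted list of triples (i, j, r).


Computing R[i][j] = min implied NW-rank bound (n=9, 35 conditions):

  R[1]: 0 0 0 1 1 1 1 1 1
  R[2]: 0 0 0 1 1 1 1 1 2
  R[3]: 0 0 0 1 1 1 2 2 3
  R[4]: 0 0 1 2 2 2 3 3 4
  R[5]: 1 1 2 3 3 3 4 4 5
  R[6]: 1 1 2 3 3 4 5 5 6
  R[7]: 1 2 3 4 4 5 6 6 7
  R[8]: 1 2 3 4 5 6 7 7 8
  R[9]: 1 2 3 4 5 6 7 8 9

giving w = (4, 9, 7, 3, 1, 6, 2, 5, 8) via Δ²R.

|D(w)|=19, |Ess(w)|=6:

[(2, 8, 1), (3, 3, 0), (3, 6, 1), (4, 2, 0), (6, 2, 1), (6, 5, 3)]


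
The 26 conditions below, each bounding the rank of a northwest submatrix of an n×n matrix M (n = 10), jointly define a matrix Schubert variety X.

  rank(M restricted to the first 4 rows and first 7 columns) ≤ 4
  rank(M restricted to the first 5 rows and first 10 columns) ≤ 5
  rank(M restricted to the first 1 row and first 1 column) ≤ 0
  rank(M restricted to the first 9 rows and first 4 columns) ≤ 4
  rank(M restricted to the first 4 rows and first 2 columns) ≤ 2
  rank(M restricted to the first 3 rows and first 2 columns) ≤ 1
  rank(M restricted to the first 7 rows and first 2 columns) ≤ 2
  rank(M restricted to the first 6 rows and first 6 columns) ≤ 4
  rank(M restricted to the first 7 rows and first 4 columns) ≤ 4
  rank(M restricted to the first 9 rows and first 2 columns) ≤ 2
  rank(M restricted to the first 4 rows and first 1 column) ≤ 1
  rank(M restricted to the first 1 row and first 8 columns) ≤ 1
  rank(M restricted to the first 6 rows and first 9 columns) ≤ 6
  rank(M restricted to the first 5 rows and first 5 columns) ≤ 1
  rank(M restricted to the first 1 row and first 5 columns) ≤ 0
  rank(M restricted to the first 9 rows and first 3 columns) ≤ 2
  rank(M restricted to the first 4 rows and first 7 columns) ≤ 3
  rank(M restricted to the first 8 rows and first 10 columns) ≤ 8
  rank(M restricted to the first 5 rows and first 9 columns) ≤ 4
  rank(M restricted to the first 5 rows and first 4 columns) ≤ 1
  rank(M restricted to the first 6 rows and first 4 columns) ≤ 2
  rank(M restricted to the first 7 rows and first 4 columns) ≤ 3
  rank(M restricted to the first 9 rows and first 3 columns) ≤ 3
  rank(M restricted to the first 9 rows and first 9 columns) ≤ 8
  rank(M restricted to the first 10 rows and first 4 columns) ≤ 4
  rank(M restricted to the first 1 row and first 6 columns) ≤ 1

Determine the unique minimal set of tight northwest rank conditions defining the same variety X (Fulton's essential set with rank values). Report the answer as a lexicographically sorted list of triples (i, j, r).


Computing R[i][j] = min implied NW-rank bound (n=10, 26 conditions):

  0 | 0 | 0 | 0 | 0 | 1 | 1 | 1 | 1 | 1
  1 | 1 | 1 | 1 | 1 | 2 | 2 | 2 | 2 | 2
  1 | 1 | 1 | 1 | 1 | 2 | 3 | 3 | 3 | 3
  1 | 1 | 1 | 1 | 1 | 2 | 3 | 4 | 4 | 4
  1 | 1 | 1 | 1 | 1 | 2 | 3 | 4 | 4 | 5
  1 | 2 | 2 | 2 | 2 | 3 | 4 | 5 | 5 | 6
  1 | 2 | 2 | 3 | 3 | 4 | 5 | 6 | 6 | 7
  1 | 2 | 2 | 3 | 4 | 5 | 6 | 7 | 7 | 8
  1 | 2 | 2 | 3 | 4 | 5 | 6 | 7 | 8 | 9
  1 | 2 | 3 | 4 | 5 | 6 | 7 | 8 | 9 | 10

giving w = (6, 1, 7, 8, 10, 2, 4, 5, 9, 3) via Δ²R.

|D(w)|=21, |Ess(w)|=4:

[(1, 5, 0), (5, 5, 1), (5, 9, 4), (9, 3, 2)]
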